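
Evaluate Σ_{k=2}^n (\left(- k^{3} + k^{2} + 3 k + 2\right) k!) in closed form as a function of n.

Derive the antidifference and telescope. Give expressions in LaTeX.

S(n) = - n^{3} n! + 6 n n! + 5 n! - 10

Step 1: r(k) = (k**4 + 3*k**3 - 7*k - 5)/(k**3 - k**2 - 3*k - 2).
So A=k + 1 and B=1, with C=k**3 - k**2 - 3*k - 2.
Key eq: (k + 1)·f(k+1) = (1)·f(k) + (k**3 - k**2 - 3*k - 2).
Degrees (1,0,3) ⇒ d ≤ 2.
A polynomial solution: f(k) = k**2 - 3*k - 3.
Then R = B(k−1)f/C = (k**2 - 3*k - 3)/(k**3 - k**2 - 3*k - 2), so s_k = R(k)·t_k = (-k**2 + 3*k + 3)*factorial(k).
Check: Δs_k = (-k**3 + k**2 + 3*k + 2)*factorial(k). ✓
Evaluate: s_(n+1) = (-n**2 + n + 5)*factorial(n + 1); subtract s_(2) = 10 ⇒ S(n) = -n**3*factorial(n) + 6*n*factorial(n) + 5*factorial(n) - 10.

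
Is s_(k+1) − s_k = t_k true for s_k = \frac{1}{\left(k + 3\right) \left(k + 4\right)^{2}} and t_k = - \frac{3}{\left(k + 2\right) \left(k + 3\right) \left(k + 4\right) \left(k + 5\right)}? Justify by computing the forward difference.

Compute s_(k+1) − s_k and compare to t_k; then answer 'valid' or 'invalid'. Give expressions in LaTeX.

s_(k+1) = 1/((k + 4)*(k + 5)**2)
s_(k+1) − s_k = (-3*k - 13)/(k**5 + 21*k**4 + 175*k**3 + 723*k**2 + 1480*k + 1200)
(s_(k+1) − s_k) − t_k = 2*(4*k + 17)/(k**6 + 23*k**5 + 217*k**4 + 1073*k**3 + 2926*k**2 + 4160*k + 2400)

Invalid: residual \frac{2 \left(4 k + 17\right)}{k^{6} + 23 k^{5} + 217 k^{4} + 1073 k^{3} + 2926 k^{2} + 4160 k + 2400} ≠ 0.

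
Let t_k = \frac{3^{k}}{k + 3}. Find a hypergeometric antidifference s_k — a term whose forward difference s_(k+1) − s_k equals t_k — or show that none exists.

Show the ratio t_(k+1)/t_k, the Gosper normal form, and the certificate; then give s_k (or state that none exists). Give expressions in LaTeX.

not Gosper-summable; s_k does not exist

Compute t_(k+1)/t_k: get 3*(k + 3)/(k + 4).
Factor: A=3*k + 9; B=k + 4; C=1.
Need (3*k + 9)·f(k+1) − (k + 3)·f(k) = 1.
d = -1 from the (1,1,0) case.
d = -1 < 0 ⇒ no nonzero polynomial f; not summable.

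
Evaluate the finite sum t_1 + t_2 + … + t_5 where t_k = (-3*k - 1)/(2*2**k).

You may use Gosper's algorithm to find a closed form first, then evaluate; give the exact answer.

Step 1: r(k) = (3*k + 4)/(2*(3*k + 1)).
Factor: A=1/2; B=1; C=k + 1/3.
Need (1/2)·f(k+1) − (1)·f(k) = k + 1/3.
Bound: deg f ≤ 1.
Match coefficients ⇒ f(k) = -2*(3*k + 4)/3.
Certificate R = B(k−1)f/C = -2*(3*k + 4)/(3*k + 1) gives s_k = (3*k + 4)/2**k.
Δs = (-3*k - 1)/(2*2**k), as required.
Telescoping: Σ = s_(6) − s_(1) = 11/32 − (7/2) = -101/32.

Σ = -101/32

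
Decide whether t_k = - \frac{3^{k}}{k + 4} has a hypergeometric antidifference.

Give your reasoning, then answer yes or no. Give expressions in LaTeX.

The ratio is 3*(k + 4)/(k + 5).
Normal form (A,B,C) = (3*k + 12, k + 5, 1).
Set up (3*k + 12)·f(k+1) − (k + 4)·f(k) − (1) = 0.
d = -1 from the (1,1,0) case.
d = -1 < 0 ⇒ no nonzero polynomial f; not summable.

No. Not Gosper-summable.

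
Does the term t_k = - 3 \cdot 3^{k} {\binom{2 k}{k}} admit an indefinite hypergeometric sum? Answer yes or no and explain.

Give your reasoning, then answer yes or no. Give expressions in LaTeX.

No; the degree bound rules out any f.

r(k) = 6*(2*k + 1)/(k + 1) after simplifying.
Normal form (A,B,C) = (12*k + 6, k + 1, 1).
Key eq: (12*k + 6)·f(k+1) = (k)·f(k) + (1).
deg f ≤ -1 (via 1,1,0).
deg f ≤ -1 is impossible — no certificate.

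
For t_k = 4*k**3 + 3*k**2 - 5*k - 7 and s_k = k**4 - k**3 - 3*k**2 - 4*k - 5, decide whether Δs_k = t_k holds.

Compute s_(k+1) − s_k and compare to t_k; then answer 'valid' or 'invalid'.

s_(k+1) = k**4 + 3*k**3 - 9*k - 12
s_(k+1) − s_k = 4*k**3 + 3*k**2 - 5*k - 7
(s_(k+1) − s_k) − t_k = 0

Valid: the claim telescopes to t_k.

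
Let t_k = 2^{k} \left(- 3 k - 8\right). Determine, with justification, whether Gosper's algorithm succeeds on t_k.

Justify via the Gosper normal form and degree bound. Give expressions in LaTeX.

Yes. s_k = 2^{k} \left(- 3 k - 2\right).

t_(k+1)/t_k = 2*(3*k + 11)/(3*k + 8).
Gosper form: A/B · C(k+1)/C(k) with A=2, B=1, C=k + 8/3.
f must satisfy (2)·f(k+1) − (1)·f(k) = k + 8/3.
deg f ≤ 1 (via 0,0,1).
Match coefficients ⇒ f(k) = (3*k + 2)/3.
R(k) = B(k−1)·f(k)/C(k) = (3*k + 2)/(3*k + 8); s_k = R·t_k = 2**k*(-3*k - 2).
Verify: 2**k*(-3*k - 8) matches t_k.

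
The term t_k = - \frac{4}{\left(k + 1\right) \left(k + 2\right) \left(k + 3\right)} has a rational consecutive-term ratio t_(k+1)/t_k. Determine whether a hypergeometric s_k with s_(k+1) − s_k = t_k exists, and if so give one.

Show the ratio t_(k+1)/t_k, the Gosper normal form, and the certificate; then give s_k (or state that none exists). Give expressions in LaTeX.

The ratio is (k + 1)/(k + 4).
Gosper form: A/B · C(k+1)/C(k) with A=k + 1, B=k + 4, C=1.
Key eq: (k + 1)·f(k+1) = (k + 3)·f(k) + (1).
deg f ≤ 2 (via 1,1,0).
Match coefficients ⇒ f(k) = k*(k + 3)/4.
Certificate R = B(k−1)f/C = k*(k + 3)**2/4 gives s_k = k*(-k - 3)/((k + 1)*(k + 2)).
Δs = -4/(k**3 + 6*k**2 + 11*k + 6), as required.

s_k = \frac{k \left(- k - 3\right)}{\left(k + 1\right) \left(k + 2\right)}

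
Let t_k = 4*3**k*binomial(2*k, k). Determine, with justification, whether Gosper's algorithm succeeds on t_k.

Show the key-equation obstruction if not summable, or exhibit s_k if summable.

No — negative degree bound, so no certificate f.

Step 1: r(k) = 6*(2*k + 1)/(k + 1).
So A=12*k + 6 and B=k + 1, with C=1.
Set up (12*k + 6)·f(k+1) − (k)·f(k) − (1) = 0.
d = -1 from the (1,1,0) case.
deg f ≤ -1 is impossible — no certificate.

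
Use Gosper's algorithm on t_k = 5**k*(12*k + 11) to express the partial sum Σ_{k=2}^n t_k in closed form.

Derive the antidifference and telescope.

The ratio is 5*(12*k + 23)/(12*k + 11).
Normal form (A,B,C) = (5, 1, k + 11/12).
f must satisfy (5)·f(k+1) − (1)·f(k) = k + 11/12.
From deg A=0, deg B=0, deg C=1: d=1.
Match coefficients ⇒ f(k) = (3*k - 1)/12.
R(k) = B(k−1)·f(k)/C(k) = (3*k - 1)/(12*k + 11); s_k = R·t_k = 5**k*(3*k - 1).
Δs = 5**k*(12*k + 11), as required.
Telescope: S(n) = s_(n+1) − s_(2) = 5**(n + 1)*(3*n + 2) − (125) = 15*5**n*n + 10*5**n - 125.

S(n) = 15*5**n*n + 10*5**n - 125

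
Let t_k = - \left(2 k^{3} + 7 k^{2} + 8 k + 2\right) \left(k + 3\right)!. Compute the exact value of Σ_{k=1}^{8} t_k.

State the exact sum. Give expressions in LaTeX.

Ratio r(k) = (2*k**4 + 21*k**3 + 80*k**2 + 131*k + 76)/(2*k**3 + 7*k**2 + 8*k + 2).
Take A(k)=k + 4, B(k)=1, C(k)=k**3 + 7*k**2/2 + 4*k + 1.
Solve (k + 4)·f(k+1) − (1)·f(k) = k**3 + 7*k**2/2 + 4*k + 1.
Degrees (1,0,3) ⇒ d ≤ 2.
Solving with deg f ≤ 2: f(k) = (2*k**2 - 3*k + 2)/2.
Then R = B(k−1)f/C = (2*k**2 - 3*k + 2)/(2*k**3 + 7*k**2 + 8*k + 2), so s_k = R(k)·t_k = -(2*k**2 - 3*k + 2)*factorial(k + 3).
Δs = -(2*k**3 + 7*k**2 + 8*k + 2)*factorial(k + 3), as required.
Sum = s_(9) − s_(1); s_(9) = -65623219200, s_(1) = -24 ⇒ -65623219176.

Σ = -65623219176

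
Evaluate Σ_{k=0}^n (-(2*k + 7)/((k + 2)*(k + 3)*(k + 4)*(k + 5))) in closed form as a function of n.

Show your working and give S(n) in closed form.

S(n) = (-n**2 - 8*n - 7)/(8*(n**2 + 8*n + 15))

t_(k+1)/t_k = (k + 2)*(2*k + 9)/((k + 6)*(2*k + 7)).
Take A(k)=k + 2, B(k)=k + 6, C(k)=k + 7/2.
Need (k + 2)·f(k+1) − (k + 5)·f(k) = k + 7/2.
Degrees (1,1,1) ⇒ d ≤ 3.
Solving with deg f ≤ 3: f(k) = k*(k + 3)*(k + 6)/16.
Certificate R = B(k−1)f/C = k*(k + 3)*(k + 5)*(k + 6)/(8*(2*k + 7)) gives s_k = k*(-k - 6)/(8*(k**2 + 6*k + 8)).
Δs = (-2*k - 7)/(k**4 + 14*k**3 + 71*k**2 + 154*k + 120), as required.
Σ_(k=0)^n t_k = s_(n+1) − s_(0) = ((-n**2 - 8*n - 7)/(8*(n**2 + 8*n + 15))) − (0), i.e. (-n**2 - 8*n - 7)/(8*(n**2 + 8*n + 15)).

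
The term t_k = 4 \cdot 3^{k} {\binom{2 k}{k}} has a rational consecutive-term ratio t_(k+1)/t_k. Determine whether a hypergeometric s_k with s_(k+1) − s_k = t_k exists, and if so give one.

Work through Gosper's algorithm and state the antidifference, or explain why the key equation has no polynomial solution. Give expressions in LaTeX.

no hypergeometric antidifference exists

t_(k+1)/t_k = 6*(2*k + 1)/(k + 1).
Normal form (A,B,C) = (12*k + 6, k + 1, 1).
Need (12*k + 6)·f(k+1) − (k)·f(k) = 1.
Degrees (1,1,0) ⇒ d ≤ -1.
Bound -1 < 0, so the key equation has no polynomial solution.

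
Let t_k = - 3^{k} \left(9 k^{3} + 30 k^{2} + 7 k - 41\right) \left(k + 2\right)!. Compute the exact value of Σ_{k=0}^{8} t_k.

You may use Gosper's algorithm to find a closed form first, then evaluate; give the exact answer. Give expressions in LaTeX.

Σ = -159493522003208

Ratio r(k) = 3*(9*k**4 + 84*k**3 + 265*k**2 + 287*k + 15)/(9*k**3 + 30*k**2 + 7*k - 41).
Factor: A=3*k + 9; B=1; C=k**3 + 10*k**2/3 + 7*k/9 - 41/9.
Set up (3*k + 9)·f(k+1) − (1)·f(k) − (k**3 + 10*k**2/3 + 7*k/9 - 41/9) = 0.
Bound: deg f ≤ 2.
Solving with deg f ≤ 2: f(k) = (k - 2)*(3*k + 2)/9.
Get s_k = R·t_k = -3**k*(k - 2)*(3*k + 2)*factorial(k + 2) with R(k) = B(k−1)f(k)/C(k) = (k - 2)*(3*k + 2)/(9*k**3 + 30*k**2 + 7*k - 41).
Δs = -3**k*(9*k**3 + 30*k**2 + 7*k - 41)*factorial(k + 2), as required.
Evaluate s at k=9 and k=0: -159493522003200 and 8; difference -159493522003208.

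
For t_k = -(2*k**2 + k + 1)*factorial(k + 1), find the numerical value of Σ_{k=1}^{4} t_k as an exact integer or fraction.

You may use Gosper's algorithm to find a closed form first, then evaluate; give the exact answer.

r(k) = (k + 2)*(k + 2*(k + 1)**2 + 2)/(2*k**2 + k + 1) after simplifying.
So A=k + 2 and B=1, with C=k**2 + k/2 + 1/2.
Solve (k + 2)·f(k+1) − (1)·f(k) = k**2 + k/2 + 1/2.
Degrees (1,0,2) ⇒ d ≤ 1.
A polynomial solution: f(k) = (2*k - 3)/2.
So s_k = (B(k−1)f/C)·t_k = ((2*k - 3)/(2*k**2 + k + 1))·t_k = -(2*k - 3)*factorial(k + 1).
Δs = -(2*k**2 + k + 1)*factorial(k + 1), as required.
Evaluate s at k=5 and k=1: -5040 and 2; difference -5042.

Σ = -5042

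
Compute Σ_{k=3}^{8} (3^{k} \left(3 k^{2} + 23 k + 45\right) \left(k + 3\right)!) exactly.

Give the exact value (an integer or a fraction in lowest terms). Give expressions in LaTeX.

Σ = 113138261796960

Ratio r(k) = 3*(3*k**3 + 41*k**2 + 187*k + 284)/(3*k**2 + 23*k + 45).
So A=3*k + 12 and B=1, with C=k**2 + 23*k/3 + 15.
f must satisfy (3*k + 12)·f(k+1) − (1)·f(k) = k**2 + 23*k/3 + 15.
deg f ≤ 1 (via 1,0,2).
Match coefficients ⇒ f(k) = (k + 3)/3.
Certificate R = B(k−1)f/C = (k + 3)/(3*k**2 + 23*k + 45) gives s_k = 3**k*(k + 3)*factorial(k + 3).
Δs = 3**k*(3*k**2 + 23*k + 45)*factorial(k + 3), as required.
Σ_(k=3)^(8) t_k = s_(9) − s_(3) = 113138261913600 − (116640) = 113138261796960.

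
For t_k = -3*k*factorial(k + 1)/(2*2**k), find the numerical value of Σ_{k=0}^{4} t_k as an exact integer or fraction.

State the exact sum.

Ratio r(k) = (k + 1)*(k + 2)/(2*k).
Factor: A=k/2 + 1; B=1; C=k.
Need (k/2 + 1)·f(k+1) − (1)·f(k) = k.
From deg A=1, deg B=0, deg C=1: d=0.
Solve for f: f(k) = 2 (degree 0 ≤ 0).
Then R = B(k−1)f/C = 2/k, so s_k = R(k)·t_k = -3*factorial(k + 1)/2**k.
s_(k+1) − s_k = -3*k*factorial(k + 1)/(2*2**k) = t_k.
Sum = s_(5) − s_(0); s_(5) = -135/2, s_(0) = -3 ⇒ -129/2.

Σ = -129/2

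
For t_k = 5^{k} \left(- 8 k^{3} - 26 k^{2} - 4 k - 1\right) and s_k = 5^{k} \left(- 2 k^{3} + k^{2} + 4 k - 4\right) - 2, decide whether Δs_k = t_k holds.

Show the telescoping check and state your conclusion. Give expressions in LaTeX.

Valid — Δs_k = t_k.

s_(k+1) = 5**(k + 1)*(4*k - 2*(k + 1)**3 + (k + 1)**2) - 2
s_(k+1) − s_k = 5**k*(-8*k**3 - 26*k**2 - 4*k - 1)
(s_(k+1) − s_k) − t_k = 0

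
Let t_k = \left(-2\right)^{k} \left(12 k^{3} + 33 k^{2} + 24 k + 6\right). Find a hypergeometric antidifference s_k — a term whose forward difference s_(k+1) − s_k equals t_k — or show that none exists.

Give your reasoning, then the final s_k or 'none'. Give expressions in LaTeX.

Ratio r(k) = 2*(-4*k**3 - 23*k**2 - 42*k - 25)/(4*k**3 + 11*k**2 + 8*k + 2).
So A=-2 and B=1, with C=k**3 + 11*k**2/4 + 2*k + 1/2.
Set up (-2)·f(k+1) − (1)·f(k) − (k**3 + 11*k**2/4 + 2*k + 1/2) = 0.
deg f ≤ 3 (via 0,0,3).
Solve for f: f(k) = -k*(4*k**2 + 3*k - 4)/12 (degree 3 ≤ 3).
Certificate R = B(k−1)f/C = -k*(4*k**2 + 3*k - 4)/(3*(4*k**3 + 11*k**2 + 8*k + 2)) gives s_k = (-2)**k*k*(-4*k**2 - 3*k + 4).
s_(k+1) − s_k = (-2)**k*(12*k**3 + 33*k**2 + 24*k + 6) = t_k.

s_k = \left(-2\right)^{k} k \left(- 4 k^{2} - 3 k + 4\right)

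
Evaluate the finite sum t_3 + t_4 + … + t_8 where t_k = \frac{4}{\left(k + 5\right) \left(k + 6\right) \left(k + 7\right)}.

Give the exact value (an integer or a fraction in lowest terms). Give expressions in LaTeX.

Compute t_(k+1)/t_k: get (k + 5)/(k + 8).
So A=k + 5 and B=k + 8, with C=1.
Set up (k + 5)·f(k+1) − (k + 7)·f(k) − (1) = 0.
deg f ≤ 2 (via 1,1,0).
Solving with deg f ≤ 2: f(k) = k*(k + 11)/60.
Get s_k = R·t_k = k*(k + 11)/(15*(k + 5)*(k + 6)) with R(k) = B(k−1)f(k)/C(k) = k*(k + 7)*(k + 11)/60.
s_(k+1) − s_k = 4/(k**3 + 18*k**2 + 107*k + 210) = t_k.
Evaluate s at k=9 and k=3: 2/35 and 7/180; difference 23/1260.

Σ = 23/1260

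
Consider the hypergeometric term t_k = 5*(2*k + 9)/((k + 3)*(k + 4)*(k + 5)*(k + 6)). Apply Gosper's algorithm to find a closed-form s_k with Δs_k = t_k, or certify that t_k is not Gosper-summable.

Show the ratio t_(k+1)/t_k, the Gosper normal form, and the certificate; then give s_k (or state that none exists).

Step 1: r(k) = (k + 3)*(2*k + 11)/((k + 7)*(2*k + 9)).
So A=k + 3 and B=k + 7, with C=k + 9/2.
Set up (k + 3)·f(k+1) − (k + 6)·f(k) − (k + 9/2) = 0.
deg f ≤ 3 (via 1,1,1).
Solving with deg f ≤ 3: f(k) = k*(k + 4)*(k + 8)/30.
Get s_k = R·t_k = k*(k + 8)/(3*(k**2 + 8*k + 15)) with R(k) = B(k−1)f(k)/C(k) = k*(k + 4)*(k + 6)*(k + 8)/(15*(2*k + 9)).
Δs = 5*(2*k + 9)/(k**4 + 18*k**3 + 119*k**2 + 342*k + 360), as required.

s_k = k*(k + 8)/(3*(k**2 + 8*k + 15))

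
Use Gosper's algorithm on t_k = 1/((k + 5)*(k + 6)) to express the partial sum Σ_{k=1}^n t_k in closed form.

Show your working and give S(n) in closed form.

S(n) = n/(6*(n + 6))

Ratio r(k) = (k + 5)/(k + 7).
Gosper form: A/B · C(k+1)/C(k) with A=k + 5, B=k + 7, C=1.
Set up (k + 5)·f(k+1) − (k + 6)·f(k) − (1) = 0.
deg f ≤ 1 (via 1,1,0).
A polynomial solution: f(k) = k/5.
Then R = B(k−1)f/C = k*(k + 6)/5, so s_k = R(k)·t_k = k/(5*(k + 5)).
Verify: 1/(k**2 + 11*k + 30) matches t_k.
s_(n+1) = (n + 1)/(5*(n + 6)) and s_(1) = 1/30, so S(n) = n/(6*(n + 6)).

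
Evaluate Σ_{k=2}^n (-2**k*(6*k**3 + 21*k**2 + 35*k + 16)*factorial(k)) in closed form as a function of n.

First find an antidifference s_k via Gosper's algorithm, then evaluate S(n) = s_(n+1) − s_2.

S(n) = -6*2**n*n**3*factorial(n) - 24*2**n*n**2*factorial(n) - 38*2**n*n*factorial(n) - 20*2**n*factorial(n) + 176

r(k) = 2*(6*k**4 + 45*k**3 + 134*k**2 + 173*k + 78)/(6*k**3 + 21*k**2 + 35*k + 16) after simplifying.
A = 2*k + 2, B = 1, C = k**3 + 7*k**2/2 + 35*k/6 + 8/3.
Set up (2*k + 2)·f(k+1) − (1)·f(k) − (k**3 + 7*k**2/2 + 35*k/6 + 8/3) = 0.
d = 2 from the (1,0,3) case.
Solving with deg f ≤ 2: f(k) = (3*k**2 + 3*k + 4)/6.
So s_k = (B(k−1)f/C)·t_k = ((3*k**2 + 3*k + 4)/(6*k**3 + 21*k**2 + 35*k + 16))·t_k = -2**k*(3*k**2 + 3*k + 4)*factorial(k).
Δs = -2**k*(6*k**3 + 21*k**2 + 35*k + 16)*factorial(k), as required.
Evaluate: s_(n+1) = -2**(n + 1)*(3*n**2 + 9*n + 10)*factorial(n + 1); subtract s_(2) = -176 ⇒ S(n) = -6*2**n*n**3*factorial(n) - 24*2**n*n**2*factorial(n) - 38*2**n*n*factorial(n) - 20*2**n*factorial(n) + 176.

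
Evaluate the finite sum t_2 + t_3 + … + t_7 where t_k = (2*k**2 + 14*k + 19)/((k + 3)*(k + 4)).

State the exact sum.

Σ = 126/11

r(k) = (k + 3)*(14*k + 2*(k + 1)**2 + 33)/((k + 5)*(2*k**2 + 14*k + 19)) after simplifying.
Factor: A=k + 3; B=k + 5; C=k**2 + 7*k + 19/2.
Need (k + 3)·f(k+1) − (k + 4)·f(k) = k**2 + 7*k + 19/2.
d = 2 from the (1,1,2) case.
A polynomial solution: f(k) = k*(6*k + 13)/6.
R(k) = B(k−1)·f(k)/C(k) = k*(k + 4)*(6*k + 13)/(3*(2*k**2 + 14*k + 19)); s_k = R·t_k = k*(6*k + 13)/(3*(k + 3)).
Verify: (2*k**2 + 14*k + 19)/(k**2 + 7*k + 12) matches t_k.
Σ_(k=2)^(7) t_k = s_(8) − s_(2) = 488/33 − (10/3) = 126/11.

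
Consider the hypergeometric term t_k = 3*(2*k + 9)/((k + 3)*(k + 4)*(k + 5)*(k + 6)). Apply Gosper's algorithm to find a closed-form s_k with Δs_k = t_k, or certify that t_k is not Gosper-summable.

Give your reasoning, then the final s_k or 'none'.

t_(k+1)/t_k = (k + 3)*(2*k + 11)/((k + 7)*(2*k + 9)).
Gosper form: A/B · C(k+1)/C(k) with A=k + 3, B=k + 7, C=k + 9/2.
Key eq: (k + 3)·f(k+1) = (k + 6)·f(k) + (k + 9/2).
deg f ≤ 3 (via 1,1,1).
Coefficient equations give f(k) = k*(k + 4)*(k + 8)/30.
Certificate R = B(k−1)f/C = k*(k + 4)*(k + 6)*(k + 8)/(15*(2*k + 9)) gives s_k = k*(k + 8)/(5*(k**2 + 8*k + 15)).
Check: Δs_k = 3*(2*k + 9)/(k**4 + 18*k**3 + 119*k**2 + 342*k + 360). ✓

s_k = k*(k + 8)/(5*(k**2 + 8*k + 15))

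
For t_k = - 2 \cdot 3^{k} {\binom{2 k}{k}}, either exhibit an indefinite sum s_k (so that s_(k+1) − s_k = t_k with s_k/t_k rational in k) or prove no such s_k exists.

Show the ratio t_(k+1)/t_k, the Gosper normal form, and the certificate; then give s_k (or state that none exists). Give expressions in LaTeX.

Compute t_(k+1)/t_k: get 6*(2*k + 1)/(k + 1).
Normal form (A,B,C) = (12*k + 6, k + 1, 1).
Solve (12*k + 6)·f(k+1) − (k)·f(k) = 1.
Bound: deg f ≤ -1.
d = -1 < 0 ⇒ no nonzero polynomial f; not summable.

none (Gosper's algorithm certifies no s_k)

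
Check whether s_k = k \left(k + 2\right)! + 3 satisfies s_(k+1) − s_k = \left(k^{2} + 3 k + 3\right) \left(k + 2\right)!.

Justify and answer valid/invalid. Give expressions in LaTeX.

s_(k+1) = (k + 1)*factorial(k + 3) + 3
s_(k+1) − s_k = (k**2 + 3*k + 3)*factorial(k + 2)
(s_(k+1) − s_k) − t_k = 0

valid; difference matches t_k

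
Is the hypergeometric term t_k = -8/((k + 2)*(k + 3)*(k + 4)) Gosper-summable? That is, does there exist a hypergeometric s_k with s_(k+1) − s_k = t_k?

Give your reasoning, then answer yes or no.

Step 1: r(k) = (k + 2)/(k + 5).
Take A(k)=k + 2, B(k)=k + 5, C(k)=1.
Solve (k + 2)·f(k+1) − (k + 4)·f(k) = 1.
From deg A=1, deg B=1, deg C=0: d=2.
Solve for f: f(k) = k*(k + 5)/12 (degree 2 ≤ 2).
Get s_k = R·t_k = 2*k*(-k - 5)/(3*(k + 2)*(k + 3)) with R(k) = B(k−1)f(k)/C(k) = k*(k + 4)*(k + 5)/12.
Verify: -8/(k**3 + 9*k**2 + 26*k + 24) matches t_k.

Yes. s_k = 2*k*(-k - 5)/(3*(k + 2)*(k + 3)).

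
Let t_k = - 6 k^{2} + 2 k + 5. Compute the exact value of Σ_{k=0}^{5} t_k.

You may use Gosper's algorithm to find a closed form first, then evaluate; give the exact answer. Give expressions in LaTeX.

Σ = -270

Ratio r(k) = (6*k**2 + 10*k - 1)/(6*k**2 - 2*k - 5).
Take A(k)=1, B(k)=1, C(k)=k**2 - k/3 - 5/6.
Key eq: (1)·f(k+1) = (1)·f(k) + (k**2 - k/3 - 5/6).
Degrees (0,0,2) ⇒ d ≤ 3.
A polynomial solution: f(k) = k*(2*k**2 - 4*k - 3)/6.
Then R = B(k−1)f/C = k*(2*k**2 - 4*k - 3)/(6*k**2 - 2*k - 5), so s_k = R(k)·t_k = k*(-2*k**2 + 4*k + 3).
Δs = -6*k**2 + 2*k + 5, as required.
Sum = s_(6) − s_(0); s_(6) = -270, s_(0) = 0 ⇒ -270.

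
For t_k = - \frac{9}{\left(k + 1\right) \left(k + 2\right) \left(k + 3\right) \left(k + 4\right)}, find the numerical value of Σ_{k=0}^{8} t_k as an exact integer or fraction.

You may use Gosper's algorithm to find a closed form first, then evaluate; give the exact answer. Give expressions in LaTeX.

r(k) = (k + 1)/(k + 5) after simplifying.
So A=k + 1 and B=k + 5, with C=1.
Solve (k + 1)·f(k+1) − (k + 4)·f(k) = 1.
Degrees (1,1,0) ⇒ d ≤ 3.
Solve for f: f(k) = k*(k**2 + 6*k + 11)/18 (degree 3 ≤ 3).
Get s_k = R·t_k = k*(-k**2 - 6*k - 11)/(2*(k + 1)*(k + 2)*(k + 3)) with R(k) = B(k−1)f(k)/C(k) = k*(k + 4)*(k**2 + 6*k + 11)/18.
Verify: -9/(k**4 + 10*k**3 + 35*k**2 + 50*k + 24) matches t_k.
Σ_(k=0)^(8) t_k = s_(9) − s_(0) = -219/440 − (0) = -219/440.

Σ = -219/440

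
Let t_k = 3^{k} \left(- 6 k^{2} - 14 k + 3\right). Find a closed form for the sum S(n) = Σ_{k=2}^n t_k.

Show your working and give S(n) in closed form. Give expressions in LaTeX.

t_(k+1)/t_k = 3*(6*k**2 + 26*k + 17)/(6*k**2 + 14*k - 3).
Normal form (A,B,C) = (3, 1, k**2 + 7*k/3 - 1/2).
f must satisfy (3)·f(k+1) − (1)·f(k) = k**2 + 7*k/3 - 1/2.
d = 2 from the (0,0,2) case.
Solving with deg f ≤ 2: f(k) = (3*k**2 - 2*k - 3)/6.
R(k) = B(k−1)·f(k)/C(k) = (3*k**2 - 2*k - 3)/(6*k**2 + 14*k - 3); s_k = R·t_k = 3**k*(-3*k**2 + 2*k + 3).
Verify: 3**k*(-6*k**2 - 14*k + 3) matches t_k.
s_(n+1) = 3**(n + 1)*(-3*n**2 - 4*n + 2) and s_(2) = -45, so S(n) = -9*3**n*n**2 - 12*3**n*n + 6*3**n + 45.

S(n) = - 9 \cdot 3^{n} n^{2} - 12 \cdot 3^{n} n + 6 \cdot 3^{n} + 45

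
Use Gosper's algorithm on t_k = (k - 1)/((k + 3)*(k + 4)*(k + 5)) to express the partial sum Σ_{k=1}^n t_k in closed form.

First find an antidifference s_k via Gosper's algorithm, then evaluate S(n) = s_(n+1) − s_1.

t_(k+1)/t_k = k*(k + 3)/((k - 1)*(k + 6)).
Take A(k)=k + 3, B(k)=k + 6, C(k)=k - 1.
Set up (k + 3)·f(k+1) − (k + 5)·f(k) − (k - 1) = 0.
From deg A=1, deg B=1, deg C=1: d=2.
Solve for f: f(k) = k*(k - 5)/12 (degree 2 ≤ 2).
So s_k = (B(k−1)f/C)·t_k = (k*(k - 5)*(k + 5)/(12*(k - 1)))·t_k = k*(k - 5)/(12*(k + 3)*(k + 4)).
Check: Δs_k = (k - 1)/(k**3 + 12*k**2 + 47*k + 60). ✓
Σ_(k=1)^n t_k = s_(n+1) − s_(1) = ((n**2 - 3*n - 4)/(12*(n**2 + 9*n + 20))) − (-1/60), i.e. n*(n - 1)/(10*(n**2 + 9*n + 20)).

S(n) = n*(n - 1)/(10*(n**2 + 9*n + 20))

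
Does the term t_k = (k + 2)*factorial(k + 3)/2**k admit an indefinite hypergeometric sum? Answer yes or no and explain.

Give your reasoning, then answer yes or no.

Ratio r(k) = (k + 3)*(k + 4)/(2*(k + 2)).
Gosper form: A/B · C(k+1)/C(k) with A=k/2 + 2, B=1, C=k + 2.
Key eq: (k/2 + 2)·f(k+1) = (1)·f(k) + (k + 2).
Bound: deg f ≤ 0.
Match coefficients ⇒ f(k) = 2.
So s_k = (B(k−1)f/C)·t_k = (2/(k + 2))·t_k = 2**(1 - k)*factorial(k + 3).
Verify: (k + 2)*factorial(k + 3)/2**k matches t_k.

Yes. s_k = 2**(1 - k)*factorial(k + 3).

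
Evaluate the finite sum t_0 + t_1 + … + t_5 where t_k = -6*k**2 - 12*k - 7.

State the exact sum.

Σ = -552

The ratio is (6*k**2 + 24*k + 25)/(6*k**2 + 12*k + 7).
Take A(k)=1, B(k)=1, C(k)=k**2 + 2*k + 7/6.
Set up (1)·f(k+1) − (1)·f(k) − (k**2 + 2*k + 7/6) = 0.
From deg A=0, deg B=0, deg C=2: d=3.
A polynomial solution: f(k) = k*(2*k**2 + 3*k + 2)/6.
So s_k = (B(k−1)f/C)·t_k = (k*(2*k**2 + 3*k + 2)/(6*k**2 + 12*k + 7))·t_k = k*(-2*k**2 - 3*k - 2).
Δs = -6*k**2 - 12*k - 7, as required.
Telescoping: Σ = s_(6) − s_(0) = -552 − (0) = -552.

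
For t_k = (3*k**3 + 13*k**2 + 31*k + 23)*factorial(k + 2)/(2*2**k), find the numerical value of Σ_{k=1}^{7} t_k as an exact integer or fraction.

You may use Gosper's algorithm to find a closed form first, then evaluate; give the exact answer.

Σ = 3203523

Step 1: r(k) = (3*k**4 + 31*k**3 + 132*k**2 + 268*k + 210)/(2*(3*k**3 + 13*k**2 + 31*k + 23)).
Take A(k)=k/2 + 3/2, B(k)=1, C(k)=k**3 + 13*k**2/3 + 31*k/3 + 23/3.
Need (k/2 + 3/2)·f(k+1) − (1)·f(k) = k**3 + 13*k**2/3 + 31*k/3 + 23/3.
From deg A=1, deg B=0, deg C=3: d=2.
Solve for f: f(k) = 2*(3*k**2 + 4*k + 2)/3 (degree 2 ≤ 2).
Get s_k = R·t_k = (3*k**2 + 4*k + 2)*factorial(k + 2)/2**k with R(k) = B(k−1)f(k)/C(k) = 2*(3*k**2 + 4*k + 2)/(3*k**3 + 13*k**2 + 31*k + 23).
s_(k+1) − s_k = (3*k**3 + 13*k**2 + 31*k + 23)*factorial(k + 2)/(2*2**k) = t_k.
Σ_(k=1)^(7) t_k = s_(8) − s_(1) = 3203550 − (27) = 3203523.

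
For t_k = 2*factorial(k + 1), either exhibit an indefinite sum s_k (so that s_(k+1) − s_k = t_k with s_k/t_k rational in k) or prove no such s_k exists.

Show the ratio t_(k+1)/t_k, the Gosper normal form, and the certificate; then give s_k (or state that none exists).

The ratio is k + 2.
So A=k + 2 and B=1, with C=1.
Need (k + 2)·f(k+1) − (1)·f(k) = 1.
From deg A=1, deg B=0, deg C=0: d=-1.
Bound -1 < 0, so the key equation has no polynomial solution.

not Gosper-summable; s_k does not exist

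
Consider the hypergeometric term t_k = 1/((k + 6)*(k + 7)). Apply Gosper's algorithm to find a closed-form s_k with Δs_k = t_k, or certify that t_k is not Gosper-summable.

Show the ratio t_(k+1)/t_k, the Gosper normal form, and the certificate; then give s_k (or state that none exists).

s_k = k/(6*(k + 6))

The ratio is (k + 6)/(k + 8).
So A=k + 6 and B=k + 8, with C=1.
Need (k + 6)·f(k+1) − (k + 7)·f(k) = 1.
d = 1 from the (1,1,0) case.
Solving with deg f ≤ 1: f(k) = k/6.
Certificate R = B(k−1)f/C = k*(k + 7)/6 gives s_k = k/(6*(k + 6)).
s_(k+1) − s_k = 1/(k**2 + 13*k + 42) = t_k.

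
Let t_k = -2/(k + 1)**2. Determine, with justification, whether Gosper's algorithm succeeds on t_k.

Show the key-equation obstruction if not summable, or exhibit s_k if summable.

The ratio is (k + 1)**2/(k + 2)**2.
So A=k**2 + 2*k + 1 and B=k**2 + 4*k + 4, with C=1.
Need (k**2 + 2*k + 1)·f(k+1) − (k**2 + 2*k + 1)·f(k) = 1.
From deg A=2, deg B=2, deg C=0: d=0.
Put f(k) = c0: A·f(k+1) − B(k−1)·f(k) − C = -1; need -1 = 0 — inconsistent ⇒ no f, not summable.

No; the coefficient equations for f are inconsistent.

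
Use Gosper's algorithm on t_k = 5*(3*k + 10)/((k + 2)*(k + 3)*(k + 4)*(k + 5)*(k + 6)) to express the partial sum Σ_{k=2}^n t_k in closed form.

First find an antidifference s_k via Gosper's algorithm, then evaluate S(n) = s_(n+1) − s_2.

r(k) = (k + 2)*(3*k + 13)/((k + 7)*(3*k + 10)) after simplifying.
A = k + 2, B = k + 7, C = k + 10/3.
f must satisfy (k + 2)·f(k+1) − (k + 6)·f(k) = k + 10/3.
d = 4 from the (1,1,1) case.
A polynomial solution: f(k) = k*(k + 3)*(k**2 + 11*k + 38)/120.
R(k) = B(k−1)·f(k)/C(k) = k*(k + 3)*(k + 6)*(k**2 + 11*k + 38)/(40*(3*k + 10)); s_k = R·t_k = k*(k**2 + 11*k + 38)/(8*(k**3 + 11*k**2 + 38*k + 40)).
Δs = 5*(3*k + 10)/(k**5 + 20*k**4 + 155*k**3 + 580*k**2 + 1044*k + 720), as required.
Evaluate: s_(n+1) = (n**3 + 14*n**2 + 63*n + 50)/(8*(n**3 + 14*n**2 + 63*n + 90)); subtract s_(2) = 2/21 ⇒ S(n) = 5*(n**3 + 14*n**2 + 63*n - 78)/(168*(n**3 + 14*n**2 + 63*n + 90)).

S(n) = 5*(n**3 + 14*n**2 + 63*n - 78)/(168*(n**3 + 14*n**2 + 63*n + 90))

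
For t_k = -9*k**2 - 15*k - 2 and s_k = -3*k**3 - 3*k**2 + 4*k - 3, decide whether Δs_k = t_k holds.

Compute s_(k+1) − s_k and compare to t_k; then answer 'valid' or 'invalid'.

s_(k+1) = -3*k**3 - 12*k**2 - 11*k - 5
s_(k+1) − s_k = -9*k**2 - 15*k - 2
(s_(k+1) − s_k) − t_k = 0

valid (s_(k+1) − s_k reduces to t_k)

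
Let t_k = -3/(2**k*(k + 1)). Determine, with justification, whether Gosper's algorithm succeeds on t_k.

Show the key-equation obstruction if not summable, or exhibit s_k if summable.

Compute t_(k+1)/t_k: get (k + 1)/(2*(k + 2)).
Normal form (A,B,C) = (k/2 + 1/2, k + 2, 1).
f must satisfy (k/2 + 1/2)·f(k+1) − (k + 1)·f(k) = 1.
Bound: deg f ≤ -1.
d = -1 < 0 ⇒ no nonzero polynomial f; not summable.

No — negative degree bound, so no certificate f.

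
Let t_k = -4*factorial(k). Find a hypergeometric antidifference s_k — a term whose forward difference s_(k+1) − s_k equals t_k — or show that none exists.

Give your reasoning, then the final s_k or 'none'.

none (Gosper's algorithm certifies no s_k)

Step 1: r(k) = k + 1.
Factor: A=k + 1; B=1; C=1.
Need (k + 1)·f(k+1) − (1)·f(k) = 1.
deg f ≤ -1 (via 1,0,0).
deg f ≤ -1 is impossible — no certificate.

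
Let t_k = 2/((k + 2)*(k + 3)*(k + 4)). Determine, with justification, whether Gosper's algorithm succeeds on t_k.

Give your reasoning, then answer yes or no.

r(k) = (k + 2)/(k + 5) after simplifying.
Take A(k)=k + 2, B(k)=k + 5, C(k)=1.
Solve (k + 2)·f(k+1) − (k + 4)·f(k) = 1.
Degrees (1,1,0) ⇒ d ≤ 2.
Solve for f: f(k) = k*(k + 5)/12 (degree 2 ≤ 2).
R(k) = B(k−1)·f(k)/C(k) = k*(k + 4)*(k + 5)/12; s_k = R·t_k = k*(k + 5)/(6*(k + 2)*(k + 3)).
s_(k+1) − s_k = 2/(k**3 + 9*k**2 + 26*k + 24) = t_k.

Yes. s_k = k*(k + 5)/(6*(k + 2)*(k + 3)).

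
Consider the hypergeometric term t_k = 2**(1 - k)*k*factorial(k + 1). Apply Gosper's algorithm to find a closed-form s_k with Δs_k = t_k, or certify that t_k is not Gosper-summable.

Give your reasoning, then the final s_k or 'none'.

s_k = 2**(2 - k)*factorial(k + 1)

Step 1: r(k) = (k + 1)*(k + 2)/(2*k).
So A=k/2 + 1 and B=1, with C=k.
Key eq: (k/2 + 1)·f(k+1) = (1)·f(k) + (k).
Degrees (1,0,1) ⇒ d ≤ 0.
Coefficient equations give f(k) = 2.
Certificate R = B(k−1)f/C = 2/k gives s_k = 2**(2 - k)*factorial(k + 1).
Check: Δs_k = 2**(1 - k)*k*factorial(k + 1). ✓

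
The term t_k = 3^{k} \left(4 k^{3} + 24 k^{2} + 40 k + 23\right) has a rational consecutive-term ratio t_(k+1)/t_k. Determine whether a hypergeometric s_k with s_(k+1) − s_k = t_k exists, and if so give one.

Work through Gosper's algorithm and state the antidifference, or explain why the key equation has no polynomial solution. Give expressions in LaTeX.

The ratio is 3*(4*k**3 + 36*k**2 + 100*k + 91)/(4*k**3 + 24*k**2 + 40*k + 23).
Take A(k)=3, B(k)=1, C(k)=k**3 + 6*k**2 + 10*k + 23/4.
Set up (3)·f(k+1) − (1)·f(k) − (k**3 + 6*k**2 + 10*k + 23/4) = 0.
deg f ≤ 3 (via 0,0,3).
Coefficient equations give f(k) = (k + 1)*(2*k**2 + k + 1)/4.
Get s_k = R·t_k = 3**k*(2*k**3 + 3*k**2 + 2*k + 1) with R(k) = B(k−1)f(k)/C(k) = (k + 1)*(2*k**2 + k + 1)/(4*k**3 + 24*k**2 + 40*k + 23).
Verify: 3**k*(4*k**3 + 24*k**2 + 40*k + 23) matches t_k.

s_k = 3^{k} \left(2 k^{3} + 3 k^{2} + 2 k + 1\right)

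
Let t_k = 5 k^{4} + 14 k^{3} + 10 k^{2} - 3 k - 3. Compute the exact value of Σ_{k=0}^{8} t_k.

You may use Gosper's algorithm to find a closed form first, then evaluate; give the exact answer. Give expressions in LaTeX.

t_(k+1)/t_k = (5*k**4 + 34*k**3 + 82*k**2 + 79*k + 23)/(5*k**4 + 14*k**3 + 10*k**2 - 3*k - 3).
Take A(k)=1, B(k)=1, C(k)=k**4 + 14*k**3/5 + 2*k**2 - 3*k/5 - 3/5.
f must satisfy (1)·f(k+1) − (1)·f(k) = k**4 + 14*k**3/5 + 2*k**2 - 3*k/5 - 3/5.
deg f ≤ 5 (via 0,0,4).
Solve for f: f(k) = k**2*(k**3 + k**2 - 2*k - 3)/5 (degree 5 ≤ 5).
Certificate R = B(k−1)f/C = k**2*(k**3 + k**2 - 2*k - 3)/(5*k**4 + 14*k**3 + 10*k**2 - 3*k - 3) gives s_k = k**2*(k**3 + k**2 - 2*k - 3).
Verify: 5*k**4 + 14*k**3 + 10*k**2 - 3*k - 3 matches t_k.
Evaluate s at k=9 and k=0: 63909 and 0; difference 63909.

Σ = 63909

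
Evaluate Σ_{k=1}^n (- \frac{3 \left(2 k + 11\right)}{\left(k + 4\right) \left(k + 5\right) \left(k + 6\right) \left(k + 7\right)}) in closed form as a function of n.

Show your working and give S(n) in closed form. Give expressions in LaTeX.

Compute t_(k+1)/t_k: get (k + 4)*(2*k + 13)/((k + 8)*(2*k + 11)).
A = k + 4, B = k + 8, C = k + 11/2.
Solve (k + 4)·f(k+1) − (k + 7)·f(k) = k + 11/2.
d = 3 from the (1,1,1) case.
A polynomial solution: f(k) = k*(k + 5)*(k + 10)/48.
Certificate R = B(k−1)f/C = k*(k + 5)*(k + 7)*(k + 10)/(24*(2*k + 11)) gives s_k = k*(-k - 10)/(8*(k**2 + 10*k + 24)).
s_(k+1) − s_k = 3*(-2*k - 11)/(k**4 + 22*k**3 + 179*k**2 + 638*k + 840) = t_k.
Evaluate: s_(n+1) = (-n**2 - 12*n - 11)/(8*(n**2 + 12*n + 35)); subtract s_(1) = -11/280 ⇒ S(n) = 3*n*(-n - 12)/(35*(n**2 + 12*n + 35)).

S(n) = \frac{3 n \left(- n - 12\right)}{35 \left(n^{2} + 12 n + 35\right)}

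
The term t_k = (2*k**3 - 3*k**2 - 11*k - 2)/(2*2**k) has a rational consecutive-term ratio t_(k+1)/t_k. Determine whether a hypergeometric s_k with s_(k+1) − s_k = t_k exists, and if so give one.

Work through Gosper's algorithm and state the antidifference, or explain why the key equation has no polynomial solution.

s_k = (-2*k**3 - 3*k**2 - k - 4)/2**k

r(k) = (2*k**3 + 3*k**2 - 11*k - 14)/(2*(2*k**3 - 3*k**2 - 11*k - 2)) after simplifying.
So A=1/2 and B=1, with C=k**3 - 3*k**2/2 - 11*k/2 - 1.
Key eq: (1/2)·f(k+1) = (1)·f(k) + (k**3 - 3*k**2/2 - 11*k/2 - 1).
Bound: deg f ≤ 3.
Coefficient equations give f(k) = -2*k**3 - 3*k**2 - k - 4.
Get s_k = R·t_k = (-2*k**3 - 3*k**2 - k - 4)/2**k with R(k) = B(k−1)f(k)/C(k) = -2*(2*k**3 + 3*k**2 + k + 4)/(2*k**3 - 3*k**2 - 11*k - 2).
Verify: (2*k**3 - 3*k**2 - 11*k - 2)/(2*2**k) matches t_k.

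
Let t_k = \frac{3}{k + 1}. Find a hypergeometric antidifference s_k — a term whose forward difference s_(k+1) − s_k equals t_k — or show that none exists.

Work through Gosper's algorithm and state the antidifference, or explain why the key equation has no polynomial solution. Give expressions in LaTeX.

not Gosper-summable; s_k does not exist

Ratio r(k) = (k + 1)/(k + 2).
So A=k + 1 and B=k + 2, with C=1.
Solve (k + 1)·f(k+1) − (k + 1)·f(k) = 1.
From deg A=1, deg B=1, deg C=0: d=0.
f = c0 ⇒ A·f(k+1) − B(k−1)·f(k) − C = -1. The system {-1 = 0} is inconsistent; no antidifference.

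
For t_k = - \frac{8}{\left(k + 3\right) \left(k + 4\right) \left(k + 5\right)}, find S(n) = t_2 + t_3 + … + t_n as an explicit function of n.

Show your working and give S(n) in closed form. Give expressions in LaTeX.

S(n) = \frac{2 \left(- n^{2} - 9 n + 10\right)}{15 \left(n^{2} + 9 n + 20\right)}

Ratio r(k) = (k + 3)/(k + 6).
Gosper form: A/B · C(k+1)/C(k) with A=k + 3, B=k + 6, C=1.
f must satisfy (k + 3)·f(k+1) − (k + 5)·f(k) = 1.
deg f ≤ 2 (via 1,1,0).
Solve for f: f(k) = k*(k + 7)/24 (degree 2 ≤ 2).
So s_k = (B(k−1)f/C)·t_k = (k*(k + 5)*(k + 7)/24)·t_k = k*(-k - 7)/(3*(k + 3)*(k + 4)).
Δs = -8/(k**3 + 12*k**2 + 47*k + 60), as required.
Σ_(k=2)^n t_k = s_(n+1) − s_(2) = ((-n**2 - 9*n - 8)/(3*(n**2 + 9*n + 20))) − (-1/5), i.e. 2*(-n**2 - 9*n + 10)/(15*(n**2 + 9*n + 20)).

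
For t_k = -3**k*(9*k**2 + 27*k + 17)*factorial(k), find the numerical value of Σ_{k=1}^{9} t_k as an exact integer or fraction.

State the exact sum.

Σ = -7285418380779

Compute t_(k+1)/t_k: get 3*(9*k**3 + 54*k**2 + 98*k + 53)/(9*k**2 + 27*k + 17).
Gosper form: A/B · C(k+1)/C(k) with A=3*k + 3, B=1, C=k**2 + 3*k + 17/9.
Set up (3*k + 3)·f(k+1) − (1)·f(k) − (k**2 + 3*k + 17/9) = 0.
From deg A=1, deg B=0, deg C=2: d=1.
Match coefficients ⇒ f(k) = (3*k + 4)/9.
Certificate R = B(k−1)f/C = (3*k + 4)/(9*k**2 + 27*k + 17) gives s_k = -3**k*(3*k + 4)*factorial(k).
Δs = -3**k*(9*k**2 + 27*k + 17)*factorial(k), as required.
Σ_(k=1)^(9) t_k = s_(10) − s_(1) = -7285418380800 − (-21) = -7285418380779.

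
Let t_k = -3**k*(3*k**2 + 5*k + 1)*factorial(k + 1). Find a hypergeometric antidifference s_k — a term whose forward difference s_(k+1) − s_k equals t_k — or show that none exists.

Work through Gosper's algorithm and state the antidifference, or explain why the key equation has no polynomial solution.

s_k = -3**k*(k - 1)*factorial(k + 1)

Ratio r(k) = 3*(3*k**3 + 17*k**2 + 31*k + 18)/(3*k**2 + 5*k + 1).
Normal form (A,B,C) = (3*k + 6, 1, k**2 + 5*k/3 + 1/3).
Need (3*k + 6)·f(k+1) − (1)·f(k) = k**2 + 5*k/3 + 1/3.
deg f ≤ 1 (via 1,0,2).
Solving with deg f ≤ 1: f(k) = (k - 1)/3.
Get s_k = R·t_k = -3**k*(k - 1)*factorial(k + 1) with R(k) = B(k−1)f(k)/C(k) = (k - 1)/(3*k**2 + 5*k + 1).
s_(k+1) − s_k = -3**k*(3*k**2 + 5*k + 1)*factorial(k + 1) = t_k.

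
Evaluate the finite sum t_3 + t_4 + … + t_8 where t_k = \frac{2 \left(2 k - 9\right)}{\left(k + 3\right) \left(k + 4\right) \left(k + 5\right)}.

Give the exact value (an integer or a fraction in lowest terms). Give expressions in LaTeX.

Σ = 1/364

The ratio is (k + 3)*(2*k - 7)/((k + 6)*(2*k - 9)).
Gosper form: A/B · C(k+1)/C(k) with A=k + 3, B=k + 6, C=k - 9/2.
Solve (k + 3)·f(k+1) − (k + 5)·f(k) = k - 9/2.
From deg A=1, deg B=1, deg C=1: d=2.
Match coefficients ⇒ f(k) = -k*(k + 23)/16.
R(k) = B(k−1)·f(k)/C(k) = -k*(k + 5)*(k + 23)/(8*(2*k - 9)); s_k = R·t_k = k*(-k - 23)/(4*(k + 3)*(k + 4)).
s_(k+1) − s_k = 2*(2*k - 9)/(k**3 + 12*k**2 + 47*k + 60) = t_k.
Sum = s_(9) − s_(3); s_(9) = -6/13, s_(3) = -13/28 ⇒ 1/364.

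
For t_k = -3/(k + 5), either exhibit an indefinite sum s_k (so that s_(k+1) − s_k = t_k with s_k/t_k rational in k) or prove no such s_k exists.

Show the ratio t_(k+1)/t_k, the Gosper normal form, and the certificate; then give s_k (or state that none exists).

none — t_k is not Gosper-summable

Compute t_(k+1)/t_k: get (k + 5)/(k + 6).
A = k + 5, B = k + 6, C = 1.
Key eq: (k + 5)·f(k+1) = (k + 5)·f(k) + (1).
deg f ≤ 0 (via 1,1,0).
Generic f = c0 gives residual -1; -1 = 0 cannot hold, so t_k is not Gosper-summable.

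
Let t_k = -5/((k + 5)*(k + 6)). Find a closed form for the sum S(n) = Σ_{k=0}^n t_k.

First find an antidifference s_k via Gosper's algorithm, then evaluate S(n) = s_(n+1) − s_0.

Ratio r(k) = (k + 5)/(k + 7).
A = k + 5, B = k + 7, C = 1.
Need (k + 5)·f(k+1) − (k + 6)·f(k) = 1.
Bound: deg f ≤ 1.
Coefficient equations give f(k) = k/5.
Certificate R = B(k−1)f/C = k*(k + 6)/5 gives s_k = -k/(k + 5).
Δs = -5/(k**2 + 11*k + 30), as required.
Σ_(k=0)^n t_k = s_(n+1) − s_(0) = ((-n - 1)/(n + 6)) − (0), i.e. (-n - 1)/(n + 6).

S(n) = (-n - 1)/(n + 6)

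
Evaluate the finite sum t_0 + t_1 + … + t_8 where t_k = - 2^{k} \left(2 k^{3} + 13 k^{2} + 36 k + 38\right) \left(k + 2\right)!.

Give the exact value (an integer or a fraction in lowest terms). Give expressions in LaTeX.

Σ = -2105052364792

t_(k+1)/t_k = 2*(2*k**4 + 25*k**3 + 125*k**2 + 293*k + 267)/(2*k**3 + 13*k**2 + 36*k + 38).
Normal form (A,B,C) = (2*k + 6, 1, k**3 + 13*k**2/2 + 18*k + 19).
Need (2*k + 6)·f(k+1) − (1)·f(k) = k**3 + 13*k**2/2 + 18*k + 19.
deg f ≤ 2 (via 1,0,3).
Match coefficients ⇒ f(k) = (k**2 + 2*k + 4)/2.
R(k) = B(k−1)·f(k)/C(k) = (k**2 + 2*k + 4)/(2*k**3 + 13*k**2 + 36*k + 38); s_k = R·t_k = -2**k*(k**2 + 2*k + 4)*factorial(k + 2).
s_(k+1) − s_k = -2**k*(2*k**3 + 13*k**2 + 36*k + 38)*factorial(k + 2) = t_k.
Telescoping: Σ = s_(9) − s_(0) = -2105052364800 − (-8) = -2105052364792.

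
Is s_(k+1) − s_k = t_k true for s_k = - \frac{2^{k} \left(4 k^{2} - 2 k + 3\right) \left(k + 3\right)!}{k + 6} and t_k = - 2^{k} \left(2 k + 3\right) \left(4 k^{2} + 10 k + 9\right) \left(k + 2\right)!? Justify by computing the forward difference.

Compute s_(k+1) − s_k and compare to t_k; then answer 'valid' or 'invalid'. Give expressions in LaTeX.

s_(k+1) = -2**(k + 1)*(4*k**2 + 6*k + 5)*factorial(k + 4)/(k + 7)
s_(k+1) − s_k = -2**k*(8*k**4 + 88*k**3 + 296*k**2 + 399*k + 219)*factorial(k + 3)/((k + 6)*(k + 7))
(s_(k+1) − s_k) − t_k = 3*2**k*(8*k**4 + 80*k**3 + 236*k**2 + 317*k + 159)*factorial(k + 2)/((k + 6)*(k + 7))

Invalid: residual \frac{3 \cdot 2^{k} \left(8 k^{4} + 80 k^{3} + 236 k^{2} + 317 k + 159\right) \left(k + 2\right)!}{\left(k + 6\right) \left(k + 7\right)} ≠ 0.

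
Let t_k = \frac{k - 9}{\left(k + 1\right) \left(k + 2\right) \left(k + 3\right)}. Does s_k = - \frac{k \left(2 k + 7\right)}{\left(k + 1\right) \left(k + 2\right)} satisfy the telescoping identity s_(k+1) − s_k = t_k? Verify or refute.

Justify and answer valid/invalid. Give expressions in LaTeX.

Valid — Δs_k = t_k.

s_(k+1) = -(k + 1)*(2*k + 9)/((k + 2)*(k + 3))
s_(k+1) − s_k = (k - 9)/(k**3 + 6*k**2 + 11*k + 6)
(s_(k+1) − s_k) − t_k = 0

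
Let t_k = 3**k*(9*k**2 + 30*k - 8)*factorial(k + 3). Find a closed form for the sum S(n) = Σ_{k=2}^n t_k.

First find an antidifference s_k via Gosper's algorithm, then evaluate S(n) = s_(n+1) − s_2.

S(n) = 9*3**n*n*factorial(n + 4) - 3*3**n*factorial(n + 4) - 2160

Step 1: r(k) = 3*(9*k**3 + 84*k**2 + 223*k + 124)/(9*k**2 + 30*k - 8).
So A=3*k + 12 and B=1, with C=k**2 + 10*k/3 - 8/9.
f must satisfy (3*k + 12)·f(k+1) − (1)·f(k) = k**2 + 10*k/3 - 8/9.
Degrees (1,0,2) ⇒ d ≤ 1.
Match coefficients ⇒ f(k) = (3*k - 4)/9.
Get s_k = R·t_k = 3**k*(3*k - 4)*factorial(k + 3) with R(k) = B(k−1)f(k)/C(k) = (3*k - 4)/(9*k**2 + 30*k - 8).
s_(k+1) − s_k = 3**k*(9*k**2 + 30*k - 8)*factorial(k + 3) = t_k.
Telescope: S(n) = s_(n+1) − s_(2) = 3**(n + 1)*(3*n - 1)*factorial(n + 4) − (2160) = 9*3**n*n*factorial(n + 4) - 3*3**n*factorial(n + 4) - 2160.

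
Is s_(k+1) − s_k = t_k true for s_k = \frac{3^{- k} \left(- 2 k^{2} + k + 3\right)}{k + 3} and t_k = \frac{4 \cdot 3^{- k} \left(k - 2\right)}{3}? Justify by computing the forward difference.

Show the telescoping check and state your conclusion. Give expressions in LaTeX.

Invalid: residual \frac{2 \cdot 3^{- k} \left(- 4 k^{2} - 10 k + 33\right)}{3 \left(k^{2} + 7 k + 12\right)} ≠ 0.

s_(k+1) = (k - 2*(k + 1)**2 + 4)/(3*3**k*(k + 4))
s_(k+1) − s_k = 2*(2*k**3 + 6*k**2 - 14*k - 15)/(3*3**k*(k**2 + 7*k + 12))
(s_(k+1) − s_k) − t_k = 2*(-4*k**2 - 10*k + 33)/(3*3**k*(k**2 + 7*k + 12))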